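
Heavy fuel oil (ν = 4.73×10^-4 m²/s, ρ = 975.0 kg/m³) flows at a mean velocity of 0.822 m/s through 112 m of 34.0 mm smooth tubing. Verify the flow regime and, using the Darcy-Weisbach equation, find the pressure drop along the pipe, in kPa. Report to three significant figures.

Re = VD/ν = 0.822·0.03400/4.73×10^-4 = 59.1 → laminar (Re < 2300)
f = 64/Re = 1.083
h_f = f(L/D)V²/(2g) = 1.083·(112/0.03400)·0.822²/(2·9.81) = 122.9 m
Δp = ρg·h_f = 975.0·9.81·122.9 = 1175 kPa

Δp ≈ 1180 kPa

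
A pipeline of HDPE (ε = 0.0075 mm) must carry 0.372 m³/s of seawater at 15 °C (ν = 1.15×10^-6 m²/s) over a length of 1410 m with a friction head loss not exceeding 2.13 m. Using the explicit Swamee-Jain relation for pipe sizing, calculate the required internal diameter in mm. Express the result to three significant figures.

D ≈ 634 mm

Swamee-Jain (Type III): D = 0.66·[ε^1.25·(LQ²/(gh_f))^4.75 + ν·Q^9.4·(L/(gh_f))^5.2]^0.04
LQ²/(gh_f) = 9.338; L/(gh_f) = 67.48
Term 1 = ε^1.25·(…)^4.75 = 0.0159; Term 2 = ν·Q^9.4·(…)^5.2 = 0.343
D = 0.66·(0.0159 + 0.343)^0.04 = 0.6335 m = 634 mm
Check: V = 1.18 m/s, Re = 6.50×10^5, f = 0.01272, h_f = 2.01 m ≈ 2.13 m ✓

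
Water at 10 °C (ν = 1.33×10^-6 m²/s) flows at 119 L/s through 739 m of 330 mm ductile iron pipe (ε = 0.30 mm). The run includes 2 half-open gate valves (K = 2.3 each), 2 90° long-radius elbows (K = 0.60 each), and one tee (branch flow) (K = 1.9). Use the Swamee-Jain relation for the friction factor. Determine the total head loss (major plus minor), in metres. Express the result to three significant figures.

H_L ≈ 5.23 m

V = 4Q/(πD²) = 1.391 m/s; V²/2g = 0.09866 m
Re = 3.45×10^5, ε/D = 9.09×10^-4 → f = 0.02023 (Swamee-Jain)
Major: h_f = f(L/D)·V²/2g = 0.02023·2239·0.09866 = 4.470 m
Minor: ΣK = 7.70; h_m = ΣK·V²/2g = 0.7597 m
Total H_L = 4.470 + 0.7597 = 5.229 m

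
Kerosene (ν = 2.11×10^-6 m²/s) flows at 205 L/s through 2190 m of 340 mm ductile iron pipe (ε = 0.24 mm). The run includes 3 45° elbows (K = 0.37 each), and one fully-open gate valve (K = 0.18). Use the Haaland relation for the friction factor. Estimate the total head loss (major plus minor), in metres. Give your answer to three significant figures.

V = 4Q/(πD²) = 2.258 m/s; V²/2g = 0.2598 m
Re = 3.64×10^5, ε/D = 7.06×10^-4 → f = 0.01900 (Haaland)
Major: h_f = f(L/D)·V²/2g = 0.01900·6441·0.2598 = 31.81 m
Minor: ΣK = 1.29; h_m = ΣK·V²/2g = 0.3352 m
Total H_L = 31.81 + 0.3352 = 32.14 m

H_L ≈ 32.1 m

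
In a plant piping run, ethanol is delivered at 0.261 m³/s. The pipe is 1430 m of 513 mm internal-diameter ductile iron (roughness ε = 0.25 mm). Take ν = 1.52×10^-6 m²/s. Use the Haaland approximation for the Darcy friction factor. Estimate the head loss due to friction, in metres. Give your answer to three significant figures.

V = 4Q/(πD²) = 4·0.261/(π·0.513²) = 1.263 m/s
Re = VD/ν = 1.263·0.513/1.52×10^-6 = 4.26×10^5 → turbulent
ε/D = 0.25/513 = 4.87×10^-4
Haaland: f = 0.01763
h_f = f(L/D)V²/(2g) = 0.01763·(1430/0.513)·1.263²/(2·9.81) = 3.994 m

h_f ≈ 3.99 m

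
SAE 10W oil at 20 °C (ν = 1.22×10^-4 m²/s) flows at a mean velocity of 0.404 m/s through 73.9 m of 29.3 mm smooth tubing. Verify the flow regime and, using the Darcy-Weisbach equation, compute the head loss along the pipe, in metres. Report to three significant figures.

h_f ≈ 13.8 m

Re = VD/ν = 0.404·0.02930/1.22×10^-4 = 97.0 → laminar (Re < 2300)
f = 64/Re = 0.6596
h_f = f(L/D)V²/(2g) = 0.6596·(73.9/0.02930)·0.404²/(2·9.81) = 13.84 m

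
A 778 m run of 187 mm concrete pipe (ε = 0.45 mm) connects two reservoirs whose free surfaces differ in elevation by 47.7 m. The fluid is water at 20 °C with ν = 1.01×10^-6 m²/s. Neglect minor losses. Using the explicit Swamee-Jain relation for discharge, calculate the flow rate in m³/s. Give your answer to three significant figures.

Swamee-Jain (Type II): Q = -0.965·√(gD⁵h_f/L)·ln[ε/(3.7D) + √(3.17ν²L/(gD³h_f))]
√(gD⁵h_f/L) = √(9.81·0.187⁵·47.7/778) = 0.01173
ε/(3.7D) = 6.50×10^-4; √(3.17ν²L/(gD³h_f)) = 2.87×10^-5
Q = -0.965·0.01173·ln(6.791×10^-4) = 0.08256 m³/s
Check: V = 3.01 m/s, Re = 5.57×10^5, f = 0.02501, h_f = 47.9 m ≈ 47.7 m ✓

Q ≈ 0.0826 m³/s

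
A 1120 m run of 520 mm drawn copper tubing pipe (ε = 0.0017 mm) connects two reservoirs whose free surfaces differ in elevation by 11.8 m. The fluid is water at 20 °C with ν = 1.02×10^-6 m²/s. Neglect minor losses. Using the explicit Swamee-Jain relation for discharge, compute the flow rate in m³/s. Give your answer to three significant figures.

Q ≈ 0.668 m³/s

Swamee-Jain (Type II): Q = -0.965·√(gD⁵h_f/L)·ln[ε/(3.7D) + √(3.17ν²L/(gD³h_f))]
√(gD⁵h_f/L) = √(9.81·0.520⁵·11.8/1120) = 0.06269
ε/(3.7D) = 8.84×10^-7; √(3.17ν²L/(gD³h_f)) = 1.51×10^-5
Q = -0.965·0.06269·ln(1.595×10^-5) = 0.6682 m³/s
Check: V = 3.15 m/s, Re = 1.60×10^6, f = 0.01085, h_f = 11.8 m ≈ 11.8 m ✓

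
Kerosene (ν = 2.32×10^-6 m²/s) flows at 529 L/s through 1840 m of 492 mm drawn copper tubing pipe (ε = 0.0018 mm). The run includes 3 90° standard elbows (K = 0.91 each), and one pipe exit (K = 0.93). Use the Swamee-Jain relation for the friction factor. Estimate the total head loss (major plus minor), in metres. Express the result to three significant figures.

V = 4Q/(πD²) = 2.783 m/s; V²/2g = 0.3946 m
Re = 5.90×10^5, ε/D = 3.66×10^-6 → f = 0.01278 (Swamee-Jain)
Major: h_f = f(L/D)·V²/2g = 0.01278·3740·0.3946 = 18.86 m
Minor: ΣK = 3.66; h_m = ΣK·V²/2g = 1.444 m
Total H_L = 18.86 + 1.444 = 20.30 m

H_L ≈ 20.3 m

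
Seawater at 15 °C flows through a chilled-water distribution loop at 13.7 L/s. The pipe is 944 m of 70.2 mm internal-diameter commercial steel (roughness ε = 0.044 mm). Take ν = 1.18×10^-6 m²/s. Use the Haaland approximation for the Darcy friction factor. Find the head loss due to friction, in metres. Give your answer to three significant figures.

V = 4Q/(πD²) = 4·0.0137/(π·0.0702²) = 3.540 m/s
Re = VD/ν = 3.540·0.0702/1.18×10^-6 = 2.11×10^5 → turbulent
ε/D = 0.044/70.2 = 6.27×10^-4
Haaland: f = 0.01920
h_f = f(L/D)V²/(2g) = 0.01920·(944/0.0702)·3.540²/(2·9.81) = 164.9 m

h_f ≈ 165 m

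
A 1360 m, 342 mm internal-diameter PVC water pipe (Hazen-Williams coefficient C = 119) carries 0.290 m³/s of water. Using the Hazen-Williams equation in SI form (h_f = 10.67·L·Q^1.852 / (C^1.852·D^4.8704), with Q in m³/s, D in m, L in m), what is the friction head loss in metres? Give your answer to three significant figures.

h_f = 10.67·1360·0.290^1.852 / (119^1.852·0.342^4.8704) = 39.05 m

h_f ≈ 39.1 m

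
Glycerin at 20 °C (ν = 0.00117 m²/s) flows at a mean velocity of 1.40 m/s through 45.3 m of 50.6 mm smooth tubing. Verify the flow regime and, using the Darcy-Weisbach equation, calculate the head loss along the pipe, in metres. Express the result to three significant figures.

Re = VD/ν = 1.40·0.05060/0.00117 = 60.5 → laminar (Re < 2300)
f = 64/Re = 1.057
h_f = f(L/D)V²/(2g) = 1.057·(45.3/0.05060)·1.40²/(2·9.81) = 94.53 m

h_f ≈ 94.5 m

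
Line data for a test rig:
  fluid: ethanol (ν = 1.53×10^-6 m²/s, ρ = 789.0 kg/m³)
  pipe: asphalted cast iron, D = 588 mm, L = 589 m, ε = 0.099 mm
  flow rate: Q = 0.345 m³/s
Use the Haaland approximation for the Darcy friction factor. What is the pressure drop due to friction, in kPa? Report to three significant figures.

V = 4Q/(πD²) = 4·0.345/(π·0.588²) = 1.270 m/s
Re = VD/ν = 1.270·0.588/1.53×10^-6 = 4.88×10^5 → turbulent
ε/D = 0.099/588 = 1.68×10^-4
Haaland: f = 0.01502
h_f = f(L/D)V²/(2g) = 0.01502·(589/0.588)·1.270²/(2·9.81) = 1.238 m
Δp = ρg·h_f = 789.0·9.81·1.238 = 9.579 kPa

Δp ≈ 9.58 kPa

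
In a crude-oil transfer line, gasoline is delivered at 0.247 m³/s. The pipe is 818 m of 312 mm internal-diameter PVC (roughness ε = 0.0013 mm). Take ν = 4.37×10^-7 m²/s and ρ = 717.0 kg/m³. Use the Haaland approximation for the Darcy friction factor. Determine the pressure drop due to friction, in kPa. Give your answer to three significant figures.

Δp ≈ 100 kPa

V = 4Q/(πD²) = 4·0.247/(π·0.312²) = 3.231 m/s
Re = VD/ν = 3.231·0.312/4.37×10^-7 = 2.31×10^6 → turbulent
ε/D = 0.0013/312 = 4.17×10^-6
Haaland: f = 0.01024
h_f = f(L/D)V²/(2g) = 0.01024·(818/0.312)·3.231²/(2·9.81) = 14.29 m
Δp = ρg·h_f = 717.0·9.81·14.29 = 100.5 kPa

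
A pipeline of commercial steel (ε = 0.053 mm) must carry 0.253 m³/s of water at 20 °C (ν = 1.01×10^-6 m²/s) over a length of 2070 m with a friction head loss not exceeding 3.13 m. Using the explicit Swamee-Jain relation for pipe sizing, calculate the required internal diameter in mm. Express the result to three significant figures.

D ≈ 554 mm

Swamee-Jain (Type III): D = 0.66·[ε^1.25·(LQ²/(gh_f))^4.75 + ν·Q^9.4·(L/(gh_f))^5.2]^0.04
LQ²/(gh_f) = 4.315; L/(gh_f) = 67.42
Term 1 = ε^1.25·(…)^4.75 = 0.00469; Term 2 = ν·Q^9.4·(…)^5.2 = 0.00800
D = 0.66·(0.00469 + 0.00800)^0.04 = 0.5542 m = 554 mm
Check: V = 1.05 m/s, Re = 5.75×10^5, f = 0.01419, h_f = 2.97 m ≈ 3.13 m ✓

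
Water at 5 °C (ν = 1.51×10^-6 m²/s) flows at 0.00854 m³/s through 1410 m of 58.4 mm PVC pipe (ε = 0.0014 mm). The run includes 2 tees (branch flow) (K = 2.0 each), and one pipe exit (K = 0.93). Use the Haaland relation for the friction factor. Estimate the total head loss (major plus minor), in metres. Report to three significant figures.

H_L ≈ 217 m

V = 4Q/(πD²) = 3.188 m/s; V²/2g = 0.5181 m
Re = 1.23×10^5, ε/D = 2.40×10^-5 → f = 0.01718 (Haaland)
Major: h_f = f(L/D)·V²/2g = 0.01718·24144·0.5181 = 214.9 m
Minor: ΣK = 4.93; h_m = ΣK·V²/2g = 2.554 m
Total H_L = 214.9 + 2.554 = 217.4 m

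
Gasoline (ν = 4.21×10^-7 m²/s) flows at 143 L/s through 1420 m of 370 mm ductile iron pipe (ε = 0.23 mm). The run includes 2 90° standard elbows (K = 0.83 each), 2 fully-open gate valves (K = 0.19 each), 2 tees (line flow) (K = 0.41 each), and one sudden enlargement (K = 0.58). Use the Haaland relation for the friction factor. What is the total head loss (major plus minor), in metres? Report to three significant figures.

H_L ≈ 6.51 m

V = 4Q/(πD²) = 1.330 m/s; V²/2g = 0.09015 m
Re = 1.17×10^6, ε/D = 6.22×10^-4 → f = 0.01790 (Haaland)
Major: h_f = f(L/D)·V²/2g = 0.01790·3838·0.09015 = 6.195 m
Minor: ΣK = 3.44; h_m = ΣK·V²/2g = 0.3101 m
Total H_L = 6.195 + 0.3101 = 6.505 m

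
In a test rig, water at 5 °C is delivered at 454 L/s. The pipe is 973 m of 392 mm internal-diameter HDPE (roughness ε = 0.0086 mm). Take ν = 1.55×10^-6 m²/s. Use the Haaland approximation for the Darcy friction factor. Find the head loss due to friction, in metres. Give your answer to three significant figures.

h_f ≈ 21.6 m

V = 4Q/(πD²) = 4·0.454/(π·0.392²) = 3.762 m/s
Re = VD/ν = 3.762·0.392/1.55×10^-6 = 9.51×10^5 → turbulent
ε/D = 0.0086/392 = 2.19×10^-5
Haaland: f = 0.01208
h_f = f(L/D)V²/(2g) = 0.01208·(973/0.392)·3.762²/(2·9.81) = 21.63 m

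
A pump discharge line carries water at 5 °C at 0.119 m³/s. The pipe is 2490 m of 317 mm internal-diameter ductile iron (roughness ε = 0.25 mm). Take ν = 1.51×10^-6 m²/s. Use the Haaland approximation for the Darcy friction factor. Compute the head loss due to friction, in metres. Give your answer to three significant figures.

h_f ≈ 17.8 m

V = 4Q/(πD²) = 4·0.119/(π·0.317²) = 1.508 m/s
Re = VD/ν = 1.508·0.317/1.51×10^-6 = 3.17×10^5 → turbulent
ε/D = 0.25/317 = 7.89×10^-4
Haaland: f = 0.01953
h_f = f(L/D)V²/(2g) = 0.01953·(2490/0.317)·1.508²/(2·9.81) = 17.78 m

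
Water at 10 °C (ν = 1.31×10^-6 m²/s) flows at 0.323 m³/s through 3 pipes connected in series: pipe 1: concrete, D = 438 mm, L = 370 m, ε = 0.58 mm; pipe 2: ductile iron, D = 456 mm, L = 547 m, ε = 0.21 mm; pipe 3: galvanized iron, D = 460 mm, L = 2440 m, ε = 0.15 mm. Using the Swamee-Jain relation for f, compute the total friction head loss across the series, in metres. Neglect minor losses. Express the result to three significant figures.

Pipe 1: V = 2.144 m/s, Re = 7.17×10^5, ε/D = 0.00132, f = 0.02150, h_1 = f(L/D)V²/2g = 4.253 m
Pipe 2: V = 1.978 m/s, Re = 6.88×10^5, ε/D = 4.61×10^-4, f = 0.01726, h_2 = f(L/D)V²/2g = 4.128 m
Pipe 3: V = 1.944 m/s, Re = 6.82×10^5, ε/D = 3.26×10^-4, f = 0.01627, h_3 = f(L/D)V²/2g = 16.62 m
Series → Q common, losses add: H = Σh = 25.00 m

H ≈ 25.0 m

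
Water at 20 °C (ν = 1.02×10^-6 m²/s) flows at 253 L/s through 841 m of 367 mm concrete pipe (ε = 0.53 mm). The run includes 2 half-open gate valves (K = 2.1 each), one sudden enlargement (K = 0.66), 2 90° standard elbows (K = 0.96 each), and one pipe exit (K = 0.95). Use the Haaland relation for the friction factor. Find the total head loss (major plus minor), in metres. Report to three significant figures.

V = 4Q/(πD²) = 2.392 m/s; V²/2g = 0.2915 m
Re = 8.61×10^5, ε/D = 0.00144 → f = 0.02180 (Haaland)
Major: h_f = f(L/D)·V²/2g = 0.02180·2292·0.2915 = 14.56 m
Minor: ΣK = 7.73; h_m = ΣK·V²/2g = 2.254 m
Total H_L = 14.56 + 2.254 = 16.82 m

H_L ≈ 16.8 m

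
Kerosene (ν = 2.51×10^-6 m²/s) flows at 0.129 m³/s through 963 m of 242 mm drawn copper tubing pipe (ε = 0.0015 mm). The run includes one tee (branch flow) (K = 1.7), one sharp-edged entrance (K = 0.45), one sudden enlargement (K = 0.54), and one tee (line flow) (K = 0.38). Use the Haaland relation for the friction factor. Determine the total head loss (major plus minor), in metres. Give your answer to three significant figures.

H_L ≈ 24.6 m

V = 4Q/(πD²) = 2.805 m/s; V²/2g = 0.4009 m
Re = 2.70×10^5, ε/D = 6.20×10^-6 → f = 0.01467 (Haaland)
Major: h_f = f(L/D)·V²/2g = 0.01467·3979·0.4009 = 23.41 m
Minor: ΣK = 3.07; h_m = ΣK·V²/2g = 1.231 m
Total H_L = 23.41 + 1.231 = 24.64 m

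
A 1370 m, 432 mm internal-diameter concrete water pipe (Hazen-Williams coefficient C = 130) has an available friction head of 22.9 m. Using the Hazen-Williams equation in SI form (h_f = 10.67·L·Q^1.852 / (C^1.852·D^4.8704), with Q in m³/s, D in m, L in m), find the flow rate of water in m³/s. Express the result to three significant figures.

Rearranging: Q = [h_f·C^1.852·D^4.8704 / (10.67·L)]^(1/1.852)
Q = [22.9·130^1.852·0.432^4.8704 / (10.67·1370)]^0.540 = 0.4373 m³/s

Q ≈ 0.437 m³/s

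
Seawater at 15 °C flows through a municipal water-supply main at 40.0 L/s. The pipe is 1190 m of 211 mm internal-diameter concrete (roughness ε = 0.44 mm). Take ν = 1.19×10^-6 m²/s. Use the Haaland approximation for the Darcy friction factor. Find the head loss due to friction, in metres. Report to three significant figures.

V = 4Q/(πD²) = 4·0.0400/(π·0.211²) = 1.144 m/s
Re = VD/ν = 1.144·0.211/1.19×10^-6 = 2.03×10^5 → turbulent
ε/D = 0.44/211 = 0.00209
Haaland: f = 0.02448
h_f = f(L/D)V²/(2g) = 0.02448·(1190/0.211)·1.144²/(2·9.81) = 9.210 m

h_f ≈ 9.21 m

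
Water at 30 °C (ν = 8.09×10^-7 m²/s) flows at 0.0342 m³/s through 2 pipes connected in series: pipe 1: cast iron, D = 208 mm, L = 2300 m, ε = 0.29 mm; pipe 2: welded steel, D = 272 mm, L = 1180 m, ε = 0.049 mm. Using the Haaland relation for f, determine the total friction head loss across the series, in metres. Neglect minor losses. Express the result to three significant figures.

H ≈ 13.9 m

Pipe 1: V = 1.006 m/s, Re = 2.59×10^5, ε/D = 0.00139, f = 0.02215, h_1 = f(L/D)V²/2g = 12.65 m
Pipe 2: V = 0.5886 m/s, Re = 1.98×10^5, ε/D = 1.80×10^-4, f = 0.01676, h_2 = f(L/D)V²/2g = 1.284 m
Series → Q common, losses add: H = Σh = 13.93 m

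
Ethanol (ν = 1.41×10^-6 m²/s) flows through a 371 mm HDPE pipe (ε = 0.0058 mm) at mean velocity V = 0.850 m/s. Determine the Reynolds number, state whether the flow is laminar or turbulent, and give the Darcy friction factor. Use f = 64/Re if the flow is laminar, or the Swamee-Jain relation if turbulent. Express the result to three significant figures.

Re ≈ 2.24×10^5; turbulent; f ≈ 0.0154

Re = VD/ν = 0.8500·0.371/1.41×10^-6 = 2.24×10^5
Re > 4000 → turbulent; ε/D = 1.56×10^-5
Swamee-Jain: f = 0.01535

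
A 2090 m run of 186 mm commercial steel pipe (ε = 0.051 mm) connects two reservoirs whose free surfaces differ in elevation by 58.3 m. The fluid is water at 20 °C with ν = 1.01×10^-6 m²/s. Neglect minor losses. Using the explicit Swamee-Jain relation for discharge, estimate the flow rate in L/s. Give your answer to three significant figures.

Swamee-Jain (Type II): Q = -0.965·√(gD⁵h_f/L)·ln[ε/(3.7D) + √(3.17ν²L/(gD³h_f))]
√(gD⁵h_f/L) = √(9.81·0.186⁵·58.3/2090) = 0.007805
ε/(3.7D) = 7.41×10^-5; √(3.17ν²L/(gD³h_f)) = 4.29×10^-5
Q = -0.965·0.007805·ln(1.170×10^-4) = 0.06819 m³/s
Check: V = 2.51 m/s, Re = 4.62×10^5, f = 0.01626, h_f = 58.6 m ≈ 58.3 m ✓

Q ≈ 68.2 L/s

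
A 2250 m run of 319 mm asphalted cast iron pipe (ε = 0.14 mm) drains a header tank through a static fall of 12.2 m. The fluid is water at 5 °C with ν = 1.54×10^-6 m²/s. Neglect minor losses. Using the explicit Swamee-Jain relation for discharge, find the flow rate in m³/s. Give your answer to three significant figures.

Swamee-Jain (Type II): Q = -0.965·√(gD⁵h_f/L)·ln[ε/(3.7D) + √(3.17ν²L/(gD³h_f))]
√(gD⁵h_f/L) = √(9.81·0.319⁵·12.2/2250) = 0.01326
ε/(3.7D) = 1.19×10^-4; √(3.17ν²L/(gD³h_f)) = 6.60×10^-5
Q = -0.965·0.01326·ln(1.846×10^-4) = 0.1100 m³/s
Check: V = 1.38 m/s, Re = 2.85×10^5, f = 0.01804, h_f = 12.3 m ≈ 12.2 m ✓

Q ≈ 0.110 m³/s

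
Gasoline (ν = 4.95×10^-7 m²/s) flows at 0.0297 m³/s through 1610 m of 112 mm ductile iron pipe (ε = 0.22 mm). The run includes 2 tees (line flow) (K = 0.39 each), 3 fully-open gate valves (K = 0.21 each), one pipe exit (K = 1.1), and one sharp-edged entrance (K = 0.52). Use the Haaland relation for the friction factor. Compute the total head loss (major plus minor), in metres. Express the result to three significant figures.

H_L ≈ 159 m

V = 4Q/(πD²) = 3.015 m/s; V²/2g = 0.4632 m
Re = 6.82×10^5, ε/D = 0.00196 → f = 0.02360 (Haaland)
Major: h_f = f(L/D)·V²/2g = 0.02360·14375·0.4632 = 157.1 m
Minor: ΣK = 3.03; h_m = ΣK·V²/2g = 1.403 m
Total H_L = 157.1 + 1.403 = 158.5 m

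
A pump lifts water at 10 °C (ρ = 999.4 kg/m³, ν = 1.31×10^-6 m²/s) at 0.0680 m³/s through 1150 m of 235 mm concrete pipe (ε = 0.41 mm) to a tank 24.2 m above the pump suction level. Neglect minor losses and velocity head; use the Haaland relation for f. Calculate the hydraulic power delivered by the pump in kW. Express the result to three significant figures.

V = 4Q/(πD²) = 1.568 m/s; Re = 2.81×10^5; ε/D = 0.00174; f = 0.02326
h_f = f(L/D)V²/2g = 14.26 m
Total head H = z + h_f = 24.2 + 14.26 = 38.46 m
P_hyd = ρgQH = 999.4·9.81·0.0680·38.46 = 25.64 kW

P_hyd ≈ 25.6 kW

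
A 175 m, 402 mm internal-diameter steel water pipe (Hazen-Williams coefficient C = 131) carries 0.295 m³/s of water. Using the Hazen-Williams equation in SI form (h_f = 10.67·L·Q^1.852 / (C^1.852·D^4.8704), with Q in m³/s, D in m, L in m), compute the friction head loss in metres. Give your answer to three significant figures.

h_f = 10.67·175·0.295^1.852 / (131^1.852·0.402^4.8704) = 1.976 m

h_f ≈ 1.98 m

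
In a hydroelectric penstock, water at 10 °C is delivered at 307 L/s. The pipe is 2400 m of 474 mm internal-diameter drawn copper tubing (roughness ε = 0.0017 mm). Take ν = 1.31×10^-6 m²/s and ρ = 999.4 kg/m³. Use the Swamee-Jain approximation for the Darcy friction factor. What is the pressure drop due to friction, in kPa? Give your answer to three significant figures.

Δp ≈ 96.8 kPa

V = 4Q/(πD²) = 4·0.307/(π·0.474²) = 1.740 m/s
Re = VD/ν = 1.740·0.474/1.31×10^-6 = 6.30×10^5 → turbulent
ε/D = 0.0017/474 = 3.59×10^-6
Swamee-Jain: f = 0.01263
h_f = f(L/D)V²/(2g) = 0.01263·(2400/0.474)·1.740²/(2·9.81) = 9.869 m
Δp = ρg·h_f = 999.4·9.81·9.869 = 96.76 kPa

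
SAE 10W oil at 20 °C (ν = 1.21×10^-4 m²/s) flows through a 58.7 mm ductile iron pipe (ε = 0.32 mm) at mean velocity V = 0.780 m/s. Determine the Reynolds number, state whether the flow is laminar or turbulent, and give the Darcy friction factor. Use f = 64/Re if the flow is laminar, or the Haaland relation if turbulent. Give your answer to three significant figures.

Re = VD/ν = 0.7800·0.0587/1.21×10^-4 = 378
Re < 2300 → laminar → f = 64/Re = 0.1691

Re ≈ 378; laminar; f = 64/Re ≈ 0.169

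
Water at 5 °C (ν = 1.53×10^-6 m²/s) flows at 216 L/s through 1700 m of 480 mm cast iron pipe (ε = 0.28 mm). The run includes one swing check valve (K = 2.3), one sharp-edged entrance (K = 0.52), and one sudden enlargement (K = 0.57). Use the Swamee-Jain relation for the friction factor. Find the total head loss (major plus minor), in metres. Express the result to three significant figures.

V = 4Q/(πD²) = 1.194 m/s; V²/2g = 0.07262 m
Re = 3.74×10^5, ε/D = 5.83×10^-4 → f = 0.01854 (Swamee-Jain)
Major: h_f = f(L/D)·V²/2g = 0.01854·3542·0.07262 = 4.770 m
Minor: ΣK = 3.39; h_m = ΣK·V²/2g = 0.2462 m
Total H_L = 4.770 + 0.2462 = 5.016 m

H_L ≈ 5.02 m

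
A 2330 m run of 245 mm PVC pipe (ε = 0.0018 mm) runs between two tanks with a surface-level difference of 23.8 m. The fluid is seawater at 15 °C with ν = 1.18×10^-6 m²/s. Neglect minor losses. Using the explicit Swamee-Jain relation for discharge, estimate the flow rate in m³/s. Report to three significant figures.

Swamee-Jain (Type II): Q = -0.965·√(gD⁵h_f/L)·ln[ε/(3.7D) + √(3.17ν²L/(gD³h_f))]
√(gD⁵h_f/L) = √(9.81·0.245⁵·23.8/2330) = 0.009405
ε/(3.7D) = 1.99×10^-6; √(3.17ν²L/(gD³h_f)) = 5.47×10^-5
Q = -0.965·0.009405·ln(5.671×10^-5) = 0.08874 m³/s
Check: V = 1.88 m/s, Re = 3.91×10^5, f = 0.01379, h_f = 23.7 m ≈ 23.8 m ✓

Q ≈ 0.0887 m³/s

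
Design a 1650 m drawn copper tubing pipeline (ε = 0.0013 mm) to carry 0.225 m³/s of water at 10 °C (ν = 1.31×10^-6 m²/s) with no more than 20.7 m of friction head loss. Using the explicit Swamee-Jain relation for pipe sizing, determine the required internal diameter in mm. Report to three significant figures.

Swamee-Jain (Type III): D = 0.66·[ε^1.25·(LQ²/(gh_f))^4.75 + ν·Q^9.4·(L/(gh_f))^5.2]^0.04
LQ²/(gh_f) = 0.4113; L/(gh_f) = 8.125
Term 1 = ε^1.25·(…)^4.75 = 6.46×10^-10; Term 2 = ν·Q^9.4·(…)^5.2 = 5.74×10^-8
D = 0.66·(6.46×10^-10 + 5.74×10^-8)^0.04 = 0.3389 m = 339 mm
Check: V = 2.49 m/s, Re = 6.45×10^5, f = 0.01259, h_f = 19.4 m ≈ 20.7 m ✓

D ≈ 339 mm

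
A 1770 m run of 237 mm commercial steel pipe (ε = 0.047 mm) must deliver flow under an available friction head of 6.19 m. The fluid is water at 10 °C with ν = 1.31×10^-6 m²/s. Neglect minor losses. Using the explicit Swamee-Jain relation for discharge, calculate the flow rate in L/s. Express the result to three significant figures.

Q ≈ 42.6 L/s

Swamee-Jain (Type II): Q = -0.965·√(gD⁵h_f/L)·ln[ε/(3.7D) + √(3.17ν²L/(gD³h_f))]
√(gD⁵h_f/L) = √(9.81·0.237⁵·6.19/1770) = 0.005065
ε/(3.7D) = 5.36×10^-5; √(3.17ν²L/(gD³h_f)) = 1.09×10^-4
Q = -0.965·0.005065·ln(1.627×10^-4) = 0.04264 m³/s
Check: V = 0.966 m/s, Re = 1.75×10^5, f = 0.01743, h_f = 6.20 m ≈ 6.19 m ✓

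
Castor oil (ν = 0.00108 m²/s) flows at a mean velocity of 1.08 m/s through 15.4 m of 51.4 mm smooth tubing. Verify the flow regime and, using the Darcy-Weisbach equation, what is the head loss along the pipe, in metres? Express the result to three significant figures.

h_f ≈ 22.2 m

Re = VD/ν = 1.08·0.05140/0.00108 = 51.4 → laminar (Re < 2300)
f = 64/Re = 1.245
h_f = f(L/D)V²/(2g) = 1.245·(15.4/0.05140)·1.08²/(2·9.81) = 22.18 m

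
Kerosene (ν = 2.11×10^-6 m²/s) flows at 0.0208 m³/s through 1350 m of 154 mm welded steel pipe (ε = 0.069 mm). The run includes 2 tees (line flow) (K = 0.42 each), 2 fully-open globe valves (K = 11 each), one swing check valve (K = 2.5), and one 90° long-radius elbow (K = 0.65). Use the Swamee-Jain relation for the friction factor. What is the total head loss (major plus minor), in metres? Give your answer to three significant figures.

V = 4Q/(πD²) = 1.117 m/s; V²/2g = 0.06356 m
Re = 8.15×10^4, ε/D = 4.48×10^-4 → f = 0.02077 (Swamee-Jain)
Major: h_f = f(L/D)·V²/2g = 0.02077·8766·0.06356 = 11.57 m
Minor: ΣK = 26.0; h_m = ΣK·V²/2g = 1.652 m
Total H_L = 11.57 + 1.652 = 13.22 m

H_L ≈ 13.2 m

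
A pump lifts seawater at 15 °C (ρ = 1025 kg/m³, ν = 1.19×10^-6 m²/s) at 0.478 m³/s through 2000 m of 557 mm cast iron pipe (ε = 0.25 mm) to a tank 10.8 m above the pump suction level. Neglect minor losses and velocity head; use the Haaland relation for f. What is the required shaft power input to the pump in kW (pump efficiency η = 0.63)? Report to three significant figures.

V = 4Q/(πD²) = 1.962 m/s; Re = 9.18×10^5; ε/D = 4.49×10^-4; f = 0.01685
h_f = f(L/D)V²/2g = 11.87 m
Total head H = z + h_f = 10.8 + 11.87 = 22.67 m
P_hyd = ρgQH = 1025·9.81·0.478·22.67 = 108.9 kW
P_shaft = P_hyd/η = 108.9/0.63 = 172.9 kW

P_shaft ≈ 173 kW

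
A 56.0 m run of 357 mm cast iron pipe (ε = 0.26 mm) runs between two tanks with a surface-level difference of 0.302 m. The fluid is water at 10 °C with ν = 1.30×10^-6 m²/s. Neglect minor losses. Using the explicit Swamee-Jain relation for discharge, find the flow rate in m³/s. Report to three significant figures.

Swamee-Jain (Type II): Q = -0.965·√(gD⁵h_f/L)·ln[ε/(3.7D) + √(3.17ν²L/(gD³h_f))]
√(gD⁵h_f/L) = √(9.81·0.357⁵·0.302/56.0) = 0.01752
ε/(3.7D) = 1.97×10^-4; √(3.17ν²L/(gD³h_f)) = 4.72×10^-5
Q = -0.965·0.01752·ln(2.440×10^-4) = 0.1406 m³/s
Check: V = 1.40 m/s, Re = 3.86×10^5, f = 0.01928, h_f = 0.304 m ≈ 0.302 m ✓

Q ≈ 0.141 m³/s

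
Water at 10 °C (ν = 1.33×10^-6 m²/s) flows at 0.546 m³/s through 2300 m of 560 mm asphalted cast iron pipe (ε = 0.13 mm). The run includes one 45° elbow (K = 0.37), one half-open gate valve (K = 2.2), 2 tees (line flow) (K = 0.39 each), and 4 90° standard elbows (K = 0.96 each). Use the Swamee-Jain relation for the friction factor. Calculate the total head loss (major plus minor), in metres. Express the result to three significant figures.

H_L ≈ 17.4 m

V = 4Q/(πD²) = 2.217 m/s; V²/2g = 0.2505 m
Re = 9.33×10^5, ε/D = 2.32×10^-4 → f = 0.01517 (Swamee-Jain)
Major: h_f = f(L/D)·V²/2g = 0.01517·4107·0.2505 = 15.60 m
Minor: ΣK = 7.19; h_m = ΣK·V²/2g = 1.801 m
Total H_L = 15.60 + 1.801 = 17.40 m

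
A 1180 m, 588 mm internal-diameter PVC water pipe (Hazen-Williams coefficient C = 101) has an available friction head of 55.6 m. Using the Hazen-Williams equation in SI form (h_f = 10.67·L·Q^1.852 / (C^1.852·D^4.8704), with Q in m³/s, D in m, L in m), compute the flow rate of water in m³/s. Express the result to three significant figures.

Q ≈ 1.34 m³/s

Rearranging: Q = [h_f·C^1.852·D^4.8704 / (10.67·L)]^(1/1.852)
Q = [55.6·101^1.852·0.588^4.8704 / (10.67·1180)]^0.540 = 1.337 m³/s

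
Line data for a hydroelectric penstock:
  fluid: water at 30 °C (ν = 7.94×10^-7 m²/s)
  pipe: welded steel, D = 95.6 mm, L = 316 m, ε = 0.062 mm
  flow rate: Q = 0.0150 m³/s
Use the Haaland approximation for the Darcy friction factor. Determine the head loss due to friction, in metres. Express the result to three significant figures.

V = 4Q/(πD²) = 4·0.0150/(π·0.0956²) = 2.090 m/s
Re = VD/ν = 2.090·0.0956/7.94×10^-7 = 2.52×10^5 → turbulent
ε/D = 0.062/95.6 = 6.49×10^-4
Haaland: f = 0.01908
h_f = f(L/D)V²/(2g) = 0.01908·(316/0.0956)·2.090²/(2·9.81) = 14.04 m

h_f ≈ 14.0 m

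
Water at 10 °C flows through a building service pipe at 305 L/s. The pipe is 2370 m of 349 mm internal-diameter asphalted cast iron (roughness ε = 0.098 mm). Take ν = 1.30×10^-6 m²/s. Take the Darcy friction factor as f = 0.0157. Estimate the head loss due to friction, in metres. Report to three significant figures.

h_f ≈ 55.2 m

V = 4Q/(πD²) = 4·0.305/(π·0.349²) = 3.188 m/s
h_f = f(L/D)V²/(2g) = 0.01570·(2370/0.349)·3.188²/(2·9.81) = 55.24 m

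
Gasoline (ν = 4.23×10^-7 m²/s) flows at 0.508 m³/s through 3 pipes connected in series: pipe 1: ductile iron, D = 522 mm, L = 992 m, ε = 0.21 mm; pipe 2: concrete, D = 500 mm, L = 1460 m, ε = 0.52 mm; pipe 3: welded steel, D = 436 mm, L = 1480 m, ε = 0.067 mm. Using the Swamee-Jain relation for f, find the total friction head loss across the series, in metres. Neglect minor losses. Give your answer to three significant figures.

Pipe 1: V = 2.374 m/s, Re = 2.93×10^6, ε/D = 4.02×10^-4, f = 0.01618, h_1 = f(L/D)V²/2g = 8.833 m
Pipe 2: V = 2.587 m/s, Re = 3.06×10^6, ε/D = 0.00104, f = 0.01997, h_2 = f(L/D)V²/2g = 19.89 m
Pipe 3: V = 3.403 m/s, Re = 3.51×10^6, ε/D = 1.54×10^-4, f = 0.01345, h_3 = f(L/D)V²/2g = 26.95 m
Series → Q common, losses add: H = Σh = 55.67 m

H ≈ 55.7 m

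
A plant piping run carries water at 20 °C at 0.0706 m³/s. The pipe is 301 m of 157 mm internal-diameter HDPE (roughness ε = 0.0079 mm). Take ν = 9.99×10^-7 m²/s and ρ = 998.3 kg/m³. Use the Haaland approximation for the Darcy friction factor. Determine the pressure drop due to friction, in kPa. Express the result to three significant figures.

V = 4Q/(πD²) = 4·0.0706/(π·0.157²) = 3.647 m/s
Re = VD/ν = 3.647·0.157/9.99×10^-7 = 5.73×10^5 → turbulent
ε/D = 0.0079/157 = 5.03×10^-5
Haaland: f = 0.01342
h_f = f(L/D)V²/(2g) = 0.01342·(301/0.157)·3.647²/(2·9.81) = 17.44 m
Δp = ρg·h_f = 998.3·9.81·17.44 = 170.8 kPa

Δp ≈ 171 kPa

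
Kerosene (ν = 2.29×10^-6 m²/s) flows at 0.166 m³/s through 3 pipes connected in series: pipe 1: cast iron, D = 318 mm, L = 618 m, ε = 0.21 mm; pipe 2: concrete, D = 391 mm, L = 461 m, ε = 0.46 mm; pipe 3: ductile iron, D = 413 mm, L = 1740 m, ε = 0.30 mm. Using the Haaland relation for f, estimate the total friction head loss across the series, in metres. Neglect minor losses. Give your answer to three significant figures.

H ≈ 17.1 m

Pipe 1: V = 2.090 m/s, Re = 2.90×10^5, ε/D = 6.60×10^-4, f = 0.01898, h_1 = f(L/D)V²/2g = 8.214 m
Pipe 2: V = 1.382 m/s, Re = 2.36×10^5, ε/D = 0.00118, f = 0.02143, h_2 = f(L/D)V²/2g = 2.461 m
Pipe 3: V = 1.239 m/s, Re = 2.23×10^5, ε/D = 7.26×10^-4, f = 0.01960, h_3 = f(L/D)V²/2g = 6.463 m
Series → Q common, losses add: H = Σh = 17.14 m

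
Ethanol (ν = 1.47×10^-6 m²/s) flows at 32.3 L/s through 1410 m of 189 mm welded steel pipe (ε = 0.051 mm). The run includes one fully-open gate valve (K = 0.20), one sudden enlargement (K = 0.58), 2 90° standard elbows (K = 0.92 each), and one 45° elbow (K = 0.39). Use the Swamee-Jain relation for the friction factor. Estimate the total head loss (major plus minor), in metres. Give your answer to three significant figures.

V = 4Q/(πD²) = 1.151 m/s; V²/2g = 0.06756 m
Re = 1.48×10^5, ε/D = 2.70×10^-4 → f = 0.01828 (Swamee-Jain)
Major: h_f = f(L/D)·V²/2g = 0.01828·7460·0.06756 = 9.214 m
Minor: ΣK = 3.01; h_m = ΣK·V²/2g = 0.2034 m
Total H_L = 9.214 + 0.2034 = 9.417 m

H_L ≈ 9.42 m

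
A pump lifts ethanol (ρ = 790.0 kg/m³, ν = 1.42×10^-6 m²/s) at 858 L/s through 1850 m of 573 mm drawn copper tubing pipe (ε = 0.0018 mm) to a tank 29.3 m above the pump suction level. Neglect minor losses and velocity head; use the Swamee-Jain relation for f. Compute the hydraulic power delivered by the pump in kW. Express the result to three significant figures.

V = 4Q/(πD²) = 3.327 m/s; Re = 1.34×10^6; ε/D = 3.14×10^-6; f = 0.01115
h_f = f(L/D)V²/2g = 20.31 m
Total head H = z + h_f = 29.3 + 20.31 = 49.61 m
P_hyd = ρgQH = 790.0·9.81·0.858·49.61 = 329.9 kW

P_hyd ≈ 330 kW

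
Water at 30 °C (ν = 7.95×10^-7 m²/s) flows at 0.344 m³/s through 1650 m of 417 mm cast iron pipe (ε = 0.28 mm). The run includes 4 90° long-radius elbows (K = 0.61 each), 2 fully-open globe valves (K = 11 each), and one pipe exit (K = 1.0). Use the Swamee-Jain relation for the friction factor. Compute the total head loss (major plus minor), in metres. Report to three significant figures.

V = 4Q/(πD²) = 2.519 m/s; V²/2g = 0.3234 m
Re = 1.32×10^6, ε/D = 6.71×10^-4 → f = 0.01826 (Swamee-Jain)
Major: h_f = f(L/D)·V²/2g = 0.01826·3957·0.3234 = 23.36 m
Minor: ΣK = 25.4; h_m = ΣK·V²/2g = 8.226 m
Total H_L = 23.36 + 8.226 = 31.58 m

H_L ≈ 31.6 m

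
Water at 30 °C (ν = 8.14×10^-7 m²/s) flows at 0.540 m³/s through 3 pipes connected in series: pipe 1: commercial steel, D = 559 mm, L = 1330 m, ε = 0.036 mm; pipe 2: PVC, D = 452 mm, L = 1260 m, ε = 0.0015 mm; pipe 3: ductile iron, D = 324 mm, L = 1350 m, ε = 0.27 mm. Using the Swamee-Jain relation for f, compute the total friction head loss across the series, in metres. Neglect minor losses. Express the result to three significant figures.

Pipe 1: V = 2.200 m/s, Re = 1.51×10^6, ε/D = 6.44×10^-5, f = 0.01246, h_1 = f(L/D)V²/2g = 7.315 m
Pipe 2: V = 3.365 m/s, Re = 1.87×10^6, ε/D = 3.32×10^-6, f = 0.01060, h_2 = f(L/D)V²/2g = 17.06 m
Pipe 3: V = 6.550 m/s, Re = 2.61×10^6, ε/D = 8.33×10^-4, f = 0.01898, h_3 = f(L/D)V²/2g = 172.9 m
Series → Q common, losses add: H = Σh = 197.3 m

H ≈ 197 m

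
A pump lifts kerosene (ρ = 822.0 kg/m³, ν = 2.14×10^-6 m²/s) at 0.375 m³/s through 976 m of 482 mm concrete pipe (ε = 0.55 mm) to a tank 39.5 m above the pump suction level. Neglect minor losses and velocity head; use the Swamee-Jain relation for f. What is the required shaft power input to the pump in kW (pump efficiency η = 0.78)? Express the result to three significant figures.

P_shaft ≈ 189 kW

V = 4Q/(πD²) = 2.055 m/s; Re = 4.63×10^5; ε/D = 0.00114; f = 0.02099
h_f = f(L/D)V²/2g = 9.151 m
Total head H = z + h_f = 39.5 + 9.151 = 48.65 m
P_hyd = ρgQH = 822.0·9.81·0.375·48.65 = 147.1 kW
P_shaft = P_hyd/η = 147.1/0.78 = 188.6 kW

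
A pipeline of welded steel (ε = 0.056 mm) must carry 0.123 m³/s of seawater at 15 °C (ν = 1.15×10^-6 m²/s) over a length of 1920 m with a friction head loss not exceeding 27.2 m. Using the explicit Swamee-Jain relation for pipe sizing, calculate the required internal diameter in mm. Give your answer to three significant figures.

D ≈ 271 mm

Swamee-Jain (Type III): D = 0.66·[ε^1.25·(LQ²/(gh_f))^4.75 + ν·Q^9.4·(L/(gh_f))^5.2]^0.04
LQ²/(gh_f) = 0.1089; L/(gh_f) = 7.196
Term 1 = ε^1.25·(…)^4.75 = 1.29×10^-10; Term 2 = ν·Q^9.4·(…)^5.2 = 9.17×10^-11
D = 0.66·(1.29×10^-10 + 9.17×10^-11)^0.04 = 0.2712 m = 271 mm
Check: V = 2.13 m/s, Re = 5.02×10^5, f = 0.01557, h_f = 25.5 m ≈ 27.2 m ✓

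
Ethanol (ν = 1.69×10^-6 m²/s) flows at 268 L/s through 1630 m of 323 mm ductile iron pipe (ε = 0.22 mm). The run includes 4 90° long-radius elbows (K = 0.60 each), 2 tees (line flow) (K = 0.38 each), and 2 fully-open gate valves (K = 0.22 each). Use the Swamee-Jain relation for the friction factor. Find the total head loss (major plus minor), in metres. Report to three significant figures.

H_L ≈ 53.3 m

V = 4Q/(πD²) = 3.271 m/s; V²/2g = 0.5452 m
Re = 6.25×10^5, ε/D = 6.81×10^-4 → f = 0.01867 (Swamee-Jain)
Major: h_f = f(L/D)·V²/2g = 0.01867·5046·0.5452 = 51.36 m
Minor: ΣK = 3.60; h_m = ΣK·V²/2g = 1.963 m
Total H_L = 51.36 + 1.963 = 53.32 m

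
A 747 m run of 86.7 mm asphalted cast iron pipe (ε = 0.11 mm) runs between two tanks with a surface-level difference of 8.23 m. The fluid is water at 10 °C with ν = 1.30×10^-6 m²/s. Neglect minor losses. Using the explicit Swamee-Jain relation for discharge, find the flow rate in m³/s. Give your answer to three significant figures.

Q ≈ 0.00519 m³/s

Swamee-Jain (Type II): Q = -0.965·√(gD⁵h_f/L)·ln[ε/(3.7D) + √(3.17ν²L/(gD³h_f))]
√(gD⁵h_f/L) = √(9.81·0.0867⁵·8.23/747) = 7.276×10^-4
ε/(3.7D) = 3.43×10^-4; √(3.17ν²L/(gD³h_f)) = 2.76×10^-4
Q = -0.965·7.276×10^-4·ln(6.187×10^-4) = 0.005188 m³/s
Check: V = 0.879 m/s, Re = 5.86×10^4, f = 0.02447, h_f = 8.30 m ≈ 8.23 m ✓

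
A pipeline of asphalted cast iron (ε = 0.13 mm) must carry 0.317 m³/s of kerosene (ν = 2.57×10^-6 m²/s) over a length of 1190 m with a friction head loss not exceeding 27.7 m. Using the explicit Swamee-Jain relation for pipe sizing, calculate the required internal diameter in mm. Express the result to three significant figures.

D ≈ 366 mm

Swamee-Jain (Type III): D = 0.66·[ε^1.25·(LQ²/(gh_f))^4.75 + ν·Q^9.4·(L/(gh_f))^5.2]^0.04
LQ²/(gh_f) = 0.4401; L/(gh_f) = 4.379
Term 1 = ε^1.25·(…)^4.75 = 2.81×10^-7; Term 2 = ν·Q^9.4·(…)^5.2 = 1.14×10^-7
D = 0.66·(2.81×10^-7 + 1.14×10^-7)^0.04 = 0.3659 m = 366 mm
Check: V = 3.01 m/s, Re = 4.29×10^5, f = 0.01696, h_f = 25.5 m ≈ 27.7 m ✓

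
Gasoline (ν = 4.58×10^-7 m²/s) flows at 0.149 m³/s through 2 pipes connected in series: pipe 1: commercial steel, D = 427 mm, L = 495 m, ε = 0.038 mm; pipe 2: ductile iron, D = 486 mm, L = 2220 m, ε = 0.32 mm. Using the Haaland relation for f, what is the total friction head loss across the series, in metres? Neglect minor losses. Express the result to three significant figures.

H ≈ 3.58 m

Pipe 1: V = 1.040 m/s, Re = 9.70×10^5, ε/D = 8.90×10^-5, f = 0.01320, h_1 = f(L/D)V²/2g = 0.8441 m
Pipe 2: V = 0.8032 m/s, Re = 8.52×10^5, ε/D = 6.58×10^-4, f = 0.01824, h_2 = f(L/D)V²/2g = 2.739 m
Series → Q common, losses add: H = Σh = 3.583 m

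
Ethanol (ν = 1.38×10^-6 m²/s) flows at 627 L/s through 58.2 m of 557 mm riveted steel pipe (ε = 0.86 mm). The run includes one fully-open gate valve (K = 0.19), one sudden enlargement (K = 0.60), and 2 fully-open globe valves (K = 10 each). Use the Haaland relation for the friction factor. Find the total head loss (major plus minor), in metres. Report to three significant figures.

H_L ≈ 7.80 m

V = 4Q/(πD²) = 2.573 m/s; V²/2g = 0.3375 m
Re = 1.04×10^6, ε/D = 0.00154 → f = 0.02212 (Haaland)
Major: h_f = f(L/D)·V²/2g = 0.02212·104.5·0.3375 = 0.7800 m
Minor: ΣK = 20.8; h_m = ΣK·V²/2g = 7.016 m
Total H_L = 0.7800 + 7.016 = 7.796 m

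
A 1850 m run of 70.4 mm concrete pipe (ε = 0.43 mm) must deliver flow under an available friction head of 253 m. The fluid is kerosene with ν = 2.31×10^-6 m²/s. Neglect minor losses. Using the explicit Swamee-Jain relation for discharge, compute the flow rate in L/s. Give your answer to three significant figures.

Q ≈ 9.26 L/s

Swamee-Jain (Type II): Q = -0.965·√(gD⁵h_f/L)·ln[ε/(3.7D) + √(3.17ν²L/(gD³h_f))]
√(gD⁵h_f/L) = √(9.81·0.0704⁵·253/1850) = 0.001523
ε/(3.7D) = 0.00165; √(3.17ν²L/(gD³h_f)) = 1.90×10^-4
Q = -0.965·0.001523·ln(0.001841) = 0.009256 m³/s
Check: V = 2.38 m/s, Re = 7.25×10^4, f = 0.03372, h_f = 255 m ≈ 253 m ✓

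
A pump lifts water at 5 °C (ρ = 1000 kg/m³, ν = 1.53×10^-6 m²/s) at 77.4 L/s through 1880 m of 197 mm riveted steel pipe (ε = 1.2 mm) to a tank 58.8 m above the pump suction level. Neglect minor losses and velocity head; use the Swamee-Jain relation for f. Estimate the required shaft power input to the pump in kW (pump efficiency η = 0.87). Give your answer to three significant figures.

V = 4Q/(πD²) = 2.539 m/s; Re = 3.27×10^5; ε/D = 0.00609; f = 0.03265
h_f = f(L/D)V²/2g = 102.4 m
Total head H = z + h_f = 58.8 + 102.4 = 161.2 m
P_hyd = ρgQH = 1000·9.81·0.0774·161.2 = 122.4 kW
P_shaft = P_hyd/η = 122.4/0.87 = 140.7 kW

P_shaft ≈ 141 kW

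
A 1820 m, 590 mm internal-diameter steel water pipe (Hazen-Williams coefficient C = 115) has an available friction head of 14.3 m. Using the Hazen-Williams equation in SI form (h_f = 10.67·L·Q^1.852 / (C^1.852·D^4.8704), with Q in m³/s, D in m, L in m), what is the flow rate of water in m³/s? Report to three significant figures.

Rearranging: Q = [h_f·C^1.852·D^4.8704 / (10.67·L)]^(1/1.852)
Q = [14.3·115^1.852·0.590^4.8704 / (10.67·1820)]^0.540 = 0.5841 m³/s

Q ≈ 0.584 m³/s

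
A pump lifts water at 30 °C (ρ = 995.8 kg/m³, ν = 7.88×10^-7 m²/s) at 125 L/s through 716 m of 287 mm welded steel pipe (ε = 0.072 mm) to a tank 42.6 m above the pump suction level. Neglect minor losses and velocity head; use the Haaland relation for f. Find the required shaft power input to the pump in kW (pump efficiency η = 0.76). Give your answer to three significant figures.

V = 4Q/(πD²) = 1.932 m/s; Re = 7.04×10^5; ε/D = 2.51×10^-4; f = 0.01540
h_f = f(L/D)V²/2g = 7.312 m
Total head H = z + h_f = 42.6 + 7.312 = 49.91 m
P_hyd = ρgQH = 995.8·9.81·0.125·49.91 = 60.95 kW
P_shaft = P_hyd/η = 60.95/0.76 = 80.19 kW

P_shaft ≈ 80.2 kW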